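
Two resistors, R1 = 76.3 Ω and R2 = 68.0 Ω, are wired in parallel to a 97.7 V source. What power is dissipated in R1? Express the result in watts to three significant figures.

125 W

The supply voltage appears across each parallel branch — just use P = V²/R1.
P_R1 = V² / R1 = (97.7)² / 76.3 Ω = 125.1 W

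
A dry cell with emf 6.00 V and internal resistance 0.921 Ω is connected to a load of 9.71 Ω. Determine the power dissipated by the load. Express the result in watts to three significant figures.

The internal resistance and the load are in series, so the same I flows through both; get I from ε/(r+R), then I²R for the load.
I = ε / (r + R) = 6.00 / (0.921 + 9.71) = 0.5644 A
P_load = I² R = (0.5644)² × 9.71 = 3.093 W

3.09 W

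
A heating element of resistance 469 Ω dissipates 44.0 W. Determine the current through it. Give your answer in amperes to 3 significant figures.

0.306 A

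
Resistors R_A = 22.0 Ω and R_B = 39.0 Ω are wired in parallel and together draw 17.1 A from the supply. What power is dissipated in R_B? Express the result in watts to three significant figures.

The branches share the same voltage, but only the total current is given — find V from the equivalent resistance first.
1/R_eq = 1/22.0 + 1/39.0 ⇒ R_eq = 14.07 Ω
V = I_total × R_eq = 17.10 × 14.07 = 240.5 V
P_R_B = V² / R_B = (240.5)² / 39.0 = 1483 W

1480 W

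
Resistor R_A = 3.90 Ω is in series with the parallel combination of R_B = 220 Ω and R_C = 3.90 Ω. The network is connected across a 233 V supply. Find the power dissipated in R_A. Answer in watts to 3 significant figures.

Reduce the parallel pair to R_p first; the network is then a simple series string.
R_p = (220×3.90)/(220+3.90) = 3.832 Ω
R_total = 3.90 + 3.832 = 7.732 Ω
I = V / R_total = 233 / 7.732 = 30.13 A
The full supply current passes through R_A: P = I²R.
P_R_A = (30.13)² × 3.90 = 3541 W

3540 W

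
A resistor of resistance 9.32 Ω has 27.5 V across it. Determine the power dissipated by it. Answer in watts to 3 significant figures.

With V across and R both known, P = V²/R gives the dissipation directly.
P = (27.5 V)² / 9.32 Ω = 81.14 W

81.1 W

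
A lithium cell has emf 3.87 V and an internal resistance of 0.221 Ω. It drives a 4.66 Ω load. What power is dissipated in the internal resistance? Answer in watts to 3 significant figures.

The source's internal resistance is just another series element carrying I; its dissipation is I²r.
I = ε / (r + R) = 3.87 / (0.221 + 4.66) = 0.7929 A
P_int = I² r = (0.7929)² × 0.221 = 0.1389 W

0.139 W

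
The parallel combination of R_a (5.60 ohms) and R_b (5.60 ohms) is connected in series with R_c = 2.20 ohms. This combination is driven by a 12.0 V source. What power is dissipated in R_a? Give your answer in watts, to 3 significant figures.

Reduce the parallel combination to a single R_p; the circuit then becomes R_p in series with the remaining resistor.
R_p = (5.60×5.60)/(5.60+5.60) = 2.800 Ω
R_total = R_p + 2.20 = 2.800 + 2.20 = 5.000 Ω
I = V / R_total = 12.0 / 5.000 = 2.400 A
Voltage across the parallel pair: V_p = I × R_p = 2.400 × 2.800 = 6.720 V
R_a has V_p across it, so P = V_p²/R_a.
P_R_a = (6.720)² / 5.60 = 8.064 W

8.06 W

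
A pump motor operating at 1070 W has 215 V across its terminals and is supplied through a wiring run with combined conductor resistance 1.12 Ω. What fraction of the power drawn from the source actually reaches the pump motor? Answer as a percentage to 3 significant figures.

I = P / V = 1070 / 215 = 4.977 A through the wiring run.
P_line = I² R_line = (4.977)² × 1.12 = 27.74 W
P_source = P_load + P_line = 1070 + 27.74 = 1098 W
η = P_load / P_source = 1070 / 1098 = 0.9747

97.5 %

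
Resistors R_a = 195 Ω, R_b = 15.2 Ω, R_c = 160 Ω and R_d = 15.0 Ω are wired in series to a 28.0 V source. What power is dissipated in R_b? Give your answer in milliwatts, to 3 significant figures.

80.3 mW

Every series element carries the same I. Get I from the total resistance, then P = I² × R_b.
R_total = 195 + 15.2 + 160 + 15.0 = 385.2 Ω
I = V / R_total = 28.0 / 385.2 = 0.07269 A
P_R_b = I² × R_b = (0.07269)² × 15.2 = 0.08031 W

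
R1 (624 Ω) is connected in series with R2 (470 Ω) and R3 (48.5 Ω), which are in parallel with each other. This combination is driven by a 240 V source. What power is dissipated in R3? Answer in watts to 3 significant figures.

First combine the parallel branches into one equivalent R_p, then R1 + R_p is a series pair.
R_p = (470×48.5)/(470+48.5) = 43.96 Ω
R_total = 624 + 43.96 = 668.0 Ω
I = V / R_total = 240 / 668.0 = 0.3593 A
Voltage across the parallel pair: V_p = I × R_p = 0.3593 × 43.96 = 15.80 V
R3 sees V_p directly, so P = V_p² / R3.
P_R3 = (15.80)² / 48.5 = 5.145 W

5.14 W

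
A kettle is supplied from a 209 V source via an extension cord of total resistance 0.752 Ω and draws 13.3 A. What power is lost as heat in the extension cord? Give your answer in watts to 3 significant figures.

Only the current and the line resistance are needed for the I²R loss.
The extension cord carries the full 13.3 A.
P_line = I² R_line = (13.30)² × 0.752 = 133.0 W

133 W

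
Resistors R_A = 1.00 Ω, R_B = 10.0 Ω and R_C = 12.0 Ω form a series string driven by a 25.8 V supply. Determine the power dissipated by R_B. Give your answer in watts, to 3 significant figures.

Every series element carries the same I. Get I from the total resistance, then P = I² × R_B.
R_total = 1.00 + 10.0 + 12.0 = 23.00 Ω
I = V / R_total = 25.8 / 23.00 = 1.122 A
P_R_B = I² × R_B = (1.122)² × 10.0 = 12.58 W

12.6 W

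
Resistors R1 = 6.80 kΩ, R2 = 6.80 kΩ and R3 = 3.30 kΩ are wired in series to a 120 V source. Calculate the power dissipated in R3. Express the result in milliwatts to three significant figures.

166 mW

Every series element carries the same I. Get I from the total resistance, then P = I² × R3.
R_total = (6.80 + 6.80 + 3.30) kΩ = 16900 Ω
I = V / R_total = 120 / 16900 = 0.007101 A
P_R3 = I² × R3 = (0.007101)² × 3300 = 0.1664 W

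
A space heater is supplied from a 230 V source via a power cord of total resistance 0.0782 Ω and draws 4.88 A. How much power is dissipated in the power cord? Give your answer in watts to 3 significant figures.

1.86 W

The power cord and load are in series, so the same current flows in both; the loss is I²R_line.
The power cord carries the full 4.88 A.
P_line = I² R_line = (4.880)² × 0.0782 = 1.862 W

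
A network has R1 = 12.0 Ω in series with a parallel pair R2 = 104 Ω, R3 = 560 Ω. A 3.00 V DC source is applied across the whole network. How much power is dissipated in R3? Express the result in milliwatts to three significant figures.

First combine the parallel branches into one equivalent R_p, then R1 + R_p is a series pair.
R_p = (104×560)/(104+560) = 87.71 Ω
R_total = 12.0 + 87.71 = 99.71 Ω
I = V / R_total = 3.00 / 99.71 = 0.03009 A
Voltage across the parallel pair: V_p = I × R_p = 0.03009 × 87.71 = 2.639 V
With V_p across R3, its power is V_p²/R3.
P_R3 = (2.639)² / 560 = 0.01244 W

12.4 mW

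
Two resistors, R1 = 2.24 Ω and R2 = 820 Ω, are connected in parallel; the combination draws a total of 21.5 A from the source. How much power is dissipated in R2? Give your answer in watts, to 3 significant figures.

2.81 W

Parallel branches share V, not I — compute V via R_eq, then use V²/R for the target branch.
1/R_eq = 1/2.24 + 1/820 ⇒ R_eq = 2.234 Ω
V = I_total × R_eq = 21.50 × 2.234 = 48.03 V
P_R2 = V² / R2 = (48.03)² / 820 = 2.813 W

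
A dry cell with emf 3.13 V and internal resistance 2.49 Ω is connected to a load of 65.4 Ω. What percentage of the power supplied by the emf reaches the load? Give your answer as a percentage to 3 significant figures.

96.3 %

Efficiency is P_load / P_total. With a series r and R sharing the same I, P = I²R for each, so η = R/(R+r).
η = R / (R + r) = 65.4 / (65.4 + 2.49) = 0.9633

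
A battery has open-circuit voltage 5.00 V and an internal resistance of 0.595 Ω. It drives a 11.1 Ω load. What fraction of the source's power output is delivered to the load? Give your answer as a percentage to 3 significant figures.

Both r and R carry the same current, so the power split is just the resistance split: η = R/(R+r).
η = R / (R + r) = 11.1 / (11.1 + 0.595) = 0.9491

94.9 %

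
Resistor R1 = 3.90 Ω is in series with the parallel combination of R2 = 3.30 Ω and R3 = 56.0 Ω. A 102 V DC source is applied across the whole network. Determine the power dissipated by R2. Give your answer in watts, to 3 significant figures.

622 W

Replace R2 and R3 with their parallel equivalent so the circuit becomes R1 in series with R_p.
R_p = (3.30×56.0)/(3.30+56.0) = 3.116 Ω
R_total = 3.90 + 3.116 = 7.016 Ω
I = V / R_total = 102 / 7.016 = 14.54 A
Voltage across the parallel pair: V_p = I × R_p = 14.54 × 3.116 = 45.30 V
With V_p across R2, its power is V_p²/R2.
P_R2 = (45.30)² / 3.30 = 622.0 W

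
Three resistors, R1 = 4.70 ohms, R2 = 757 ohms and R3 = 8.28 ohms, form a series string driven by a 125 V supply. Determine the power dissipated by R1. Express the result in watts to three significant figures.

In a series string the same current flows through every resistor — find that current, then P = I²R for the one we want.
R_total = 4.70 + 757 + 8.28 = 770.0 Ω
I = V / R_total = 125 / 770.0 = 0.1623 A
P_R1 = I² × R1 = (0.1623)² × 4.70 = 0.1239 W

0.124 W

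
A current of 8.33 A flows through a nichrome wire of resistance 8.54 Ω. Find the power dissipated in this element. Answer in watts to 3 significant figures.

593 W

Current and resistance are given, so P = I²R is the direct form.
P = (8.330 A)² × 8.54 Ω = 592.6 W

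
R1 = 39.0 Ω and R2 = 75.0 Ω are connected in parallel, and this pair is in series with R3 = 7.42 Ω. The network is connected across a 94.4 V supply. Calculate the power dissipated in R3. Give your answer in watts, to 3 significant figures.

60.4 W

First find R_p for the parallel pair, then treat R_p + R3 as a series loop.
R_p = (39.0×75.0)/(39.0+75.0) = 25.66 Ω
R_total = R_p + 7.42 = 25.66 + 7.42 = 33.08 Ω
I = V / R_total = 94.4 / 33.08 = 2.854 A
R3 is the series element, so its power is I²R.
P_R3 = (2.854)² × 7.42 = 60.43 W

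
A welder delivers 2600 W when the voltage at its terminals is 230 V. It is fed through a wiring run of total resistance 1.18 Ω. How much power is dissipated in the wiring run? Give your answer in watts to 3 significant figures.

The wiring run is a series resistance carrying the load current; its dissipation is I²R_line.
I = P / V = 2600 / 230 = 11.30 A through the wiring run.
P_line = I² R_line = (11.30)² × 1.18 = 150.8 W

151 W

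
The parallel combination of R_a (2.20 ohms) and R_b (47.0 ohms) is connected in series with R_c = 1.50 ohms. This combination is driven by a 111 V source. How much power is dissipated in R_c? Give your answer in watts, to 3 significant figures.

Reduce the parallel combination to a single R_p; the circuit then becomes R_p in series with the remaining resistor.
R_p = (2.20×47.0)/(2.20+47.0) = 2.102 Ω
R_total = R_p + 1.50 = 2.102 + 1.50 = 3.602 Ω
I = V / R_total = 111 / 3.602 = 30.82 A
All the supply current flows through R_c; use P = I²R_c.
P_R_c = (30.82)² × 1.50 = 1425 W

1420 W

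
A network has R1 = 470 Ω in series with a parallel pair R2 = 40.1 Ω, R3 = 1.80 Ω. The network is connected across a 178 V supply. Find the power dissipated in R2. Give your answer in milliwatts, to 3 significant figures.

First combine the parallel branches into one equivalent R_p, then R1 + R_p is a series pair.
R_p = (40.1×1.80)/(40.1+1.80) = 1.723 Ω
R_total = 470 + 1.723 = 471.7 Ω
I = V / R_total = 178 / 471.7 = 0.3773 A
Voltage across the parallel pair: V_p = I × R_p = 0.3773 × 1.723 = 0.6500 V
R2 sees V_p directly, so P = V_p² / R2.
P_R2 = (0.6500)² / 40.1 = 0.01054 W

10.5 mW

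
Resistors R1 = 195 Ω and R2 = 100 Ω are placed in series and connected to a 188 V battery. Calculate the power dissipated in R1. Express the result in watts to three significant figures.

In a series string the same current flows through every resistor — find that current, then P = I²R for the one we want.
R_total = 195 + 100 = 295.0 Ω
I = V / R_total = 188 / 295.0 = 0.6373 A
P_R1 = I² × R1 = (0.6373)² × 195 = 79.20 W

79.2 W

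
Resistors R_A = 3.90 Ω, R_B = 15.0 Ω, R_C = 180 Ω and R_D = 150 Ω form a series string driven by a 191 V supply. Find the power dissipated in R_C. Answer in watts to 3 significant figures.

53.9 W

The current is common to all series resistors; compute it, then apply P = I²R for the target.
R_total = 3.90 + 15.0 + 180 + 150 = 348.9 Ω
I = V / R_total = 191 / 348.9 = 0.5474 A
P_R_C = I² × R_C = (0.5474)² × 180 = 53.94 W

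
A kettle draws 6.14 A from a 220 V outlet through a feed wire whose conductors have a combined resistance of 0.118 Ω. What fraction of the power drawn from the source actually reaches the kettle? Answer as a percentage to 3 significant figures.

The feed wire carries the full 6.14 A.
P_line = I² R_line = (6.140)² × 0.118 = 4.449 W
P_source = V I = 220 × 6.140 = 1351 W; P_load = 1346 W
η = P_load / P_source = 1346 / 1351 = 0.9967

99.7 %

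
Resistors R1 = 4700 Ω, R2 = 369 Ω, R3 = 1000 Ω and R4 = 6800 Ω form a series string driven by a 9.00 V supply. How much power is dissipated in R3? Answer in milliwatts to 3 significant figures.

In a series string the same current flows through every resistor — find that current, then P = I²R for the one we want.
R_total = 4700 + 369 + 1000 + 6800 = 12870 Ω
I = V / R_total = 9.00 / 12870 = 0.0006994 A
P_R3 = I² × R3 = (0.0006994)² × 1000 = 0.0004891 W

0.489 mW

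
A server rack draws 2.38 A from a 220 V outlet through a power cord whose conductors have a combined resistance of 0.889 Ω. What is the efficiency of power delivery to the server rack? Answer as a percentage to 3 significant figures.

99.0 %

The power cord carries the full 2.38 A.
P_line = I² R_line = (2.380)² × 0.889 = 5.036 W
P_source = V I = 220 × 2.380 = 523.6 W; P_load = 518.6 W
η = P_load / P_source = 518.6 / 523.6 = 0.9904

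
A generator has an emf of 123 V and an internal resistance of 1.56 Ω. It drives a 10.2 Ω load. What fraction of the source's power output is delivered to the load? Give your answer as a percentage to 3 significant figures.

86.7 %

Efficiency is P_load / P_total. With a series r and R sharing the same I, P = I²R for each, so η = R/(R+r).
η = R / (R + r) = 10.2 / (10.2 + 1.56) = 0.8673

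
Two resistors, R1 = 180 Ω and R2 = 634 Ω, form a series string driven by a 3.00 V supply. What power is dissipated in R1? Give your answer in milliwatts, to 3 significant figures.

2.44 mW

In a series string the same current flows through every resistor — find that current, then P = I²R for the one we want.
R_total = 180 + 634 = 814.0 Ω
I = V / R_total = 3.00 / 814.0 = 0.003686 A
P_R1 = I² × R1 = (0.003686)² × 180 = 0.002445 W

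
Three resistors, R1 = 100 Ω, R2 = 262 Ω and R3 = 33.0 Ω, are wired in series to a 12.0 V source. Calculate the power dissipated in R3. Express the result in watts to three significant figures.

0.0305 W

Since the resistors are in series they all carry the loop current I = V/R_total; the power in any one is I²R.
R_total = 100 + 262 + 33.0 = 395.0 Ω
I = V / R_total = 12.0 / 395.0 = 0.03038 A
P_R3 = I² × R3 = (0.03038)² × 33.0 = 0.03046 W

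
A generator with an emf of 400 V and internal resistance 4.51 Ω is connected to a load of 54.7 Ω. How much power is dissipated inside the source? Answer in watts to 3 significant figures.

The internal resistance carries the same current as the load; P_int = I²r.
I = ε / (r + R) = 400 / (4.51 + 54.7) = 6.756 A
P_int = I² r = (6.756)² × 4.51 = 205.8 W

206 W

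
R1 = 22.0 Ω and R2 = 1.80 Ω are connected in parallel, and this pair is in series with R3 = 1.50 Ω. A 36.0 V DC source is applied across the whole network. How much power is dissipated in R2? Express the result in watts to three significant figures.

Combine R1 and R2 into their parallel equivalent first, reducing the network to two series resistors.
R_p = (22.0×1.80)/(22.0+1.80) = 1.664 Ω
R_total = R_p + 1.50 = 1.664 + 1.50 = 3.164 Ω
I = V / R_total = 36.0 / 3.164 = 11.38 A
Voltage across the parallel pair: V_p = I × R_p = 11.38 × 1.664 = 18.93 V
R2 has V_p across it, so P = V_p²/R2.
P_R2 = (18.93)² / 1.80 = 199.1 W

199 W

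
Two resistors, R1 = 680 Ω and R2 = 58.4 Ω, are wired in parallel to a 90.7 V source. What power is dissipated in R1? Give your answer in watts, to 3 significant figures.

Each parallel branch sees the full supply voltage, so P = V²/R applies directly to the target branch.
P_R1 = V² / R1 = (90.7)² / 680 Ω = 12.10 W

12.1 W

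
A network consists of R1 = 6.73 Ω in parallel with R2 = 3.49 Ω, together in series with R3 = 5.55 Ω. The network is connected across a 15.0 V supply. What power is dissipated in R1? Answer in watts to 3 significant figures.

First find R_p for the parallel pair, then treat R_p + R3 as a series loop.
R_p = (6.73×3.49)/(6.73+3.49) = 2.298 Ω
R_total = R_p + 5.55 = 2.298 + 5.55 = 7.848 Ω
I = V / R_total = 15.0 / 7.848 = 1.911 A
Voltage across the parallel pair: V_p = I × R_p = 1.911 × 2.298 = 4.392 V
Use P = V²/R for R1 with V = V_p.
P_R1 = (4.392)² / 6.73 = 2.867 W

2.87 W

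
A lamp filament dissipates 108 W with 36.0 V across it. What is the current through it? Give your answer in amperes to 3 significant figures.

3.00 A

From P = V I = I²R = V²/R, with the two given quantities we get I = P / V.
I = 108 / 36.0 = 3.000 A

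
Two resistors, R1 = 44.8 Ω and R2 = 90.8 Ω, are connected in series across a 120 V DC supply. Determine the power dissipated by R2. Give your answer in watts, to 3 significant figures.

71.1 W

Every series element carries the same I. Get I from the total resistance, then P = I² × R2.
R_total = 44.8 + 90.8 = 135.6 Ω
I = V / R_total = 120 / 135.6 = 0.8850 A
P_R2 = I² × R2 = (0.8850)² × 90.8 = 71.11 W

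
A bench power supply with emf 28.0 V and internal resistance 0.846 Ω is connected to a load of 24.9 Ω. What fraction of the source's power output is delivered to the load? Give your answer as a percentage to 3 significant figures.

96.7 %

The source delivers εI, of which I²R reaches the load and I²r is lost; since I is common, η = R/(R+r).
η = R / (R + r) = 24.9 / (24.9 + 0.846) = 0.9671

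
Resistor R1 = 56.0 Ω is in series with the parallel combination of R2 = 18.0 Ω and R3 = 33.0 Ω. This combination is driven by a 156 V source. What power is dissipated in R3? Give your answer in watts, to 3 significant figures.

Collapse R2‖R3 to a single equivalent, reducing the network to two series elements.
R_p = (18.0×33.0)/(18.0+33.0) = 11.65 Ω
R_total = 56.0 + 11.65 = 67.65 Ω
I = V / R_total = 156 / 67.65 = 2.306 A
Voltage across the parallel pair: V_p = I × R_p = 2.306 × 11.65 = 26.86 V
R3 sees V_p directly, so P = V_p² / R3.
P_R3 = (26.86)² / 33.0 = 21.86 W

21.9 W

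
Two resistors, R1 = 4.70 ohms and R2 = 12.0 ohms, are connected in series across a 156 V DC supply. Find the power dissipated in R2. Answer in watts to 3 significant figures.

Since the resistors are in series they all carry the loop current I = V/R_total; the power in any one is I²R.
R_total = 4.70 + 12.0 = 16.70 Ω
I = V / R_total = 156 / 16.70 = 9.341 A
P_R2 = I² × R2 = (9.341)² × 12.0 = 1047 W

1050 W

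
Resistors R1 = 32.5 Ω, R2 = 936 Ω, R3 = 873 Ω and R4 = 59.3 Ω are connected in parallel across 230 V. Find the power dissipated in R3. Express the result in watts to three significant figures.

60.6 W

R3 sits directly across the source, so P = V²/R with V = 230 V.
P_R3 = V² / R3 = (230)² / 873 Ω = 60.60 W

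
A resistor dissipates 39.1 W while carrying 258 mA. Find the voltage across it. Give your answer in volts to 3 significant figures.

152 V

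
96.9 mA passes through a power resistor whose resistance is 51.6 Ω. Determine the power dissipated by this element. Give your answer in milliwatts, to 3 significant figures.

485 mW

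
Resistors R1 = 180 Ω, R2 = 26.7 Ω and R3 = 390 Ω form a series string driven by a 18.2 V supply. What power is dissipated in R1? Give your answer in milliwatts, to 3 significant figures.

167 mW

The current is common to all series resistors; compute it, then apply P = I²R for the target.
R_total = 180 + 26.7 + 390 = 596.7 Ω
I = V / R_total = 18.2 / 596.7 = 0.03050 A
P_R1 = I² × R1 = (0.03050)² × 180 = 0.1675 W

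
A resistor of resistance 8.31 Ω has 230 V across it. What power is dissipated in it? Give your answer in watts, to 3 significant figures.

6370 W

Voltage and resistance are given, so P = V²/R is the one-step route.
P = (230 V)² / 8.31 Ω = 6366 W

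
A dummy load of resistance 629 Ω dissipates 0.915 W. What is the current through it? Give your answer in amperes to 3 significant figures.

0.0381 A

The two known quantities fix the third via I = √(P / R).
I = √(0.915 / 629) = 0.03814 A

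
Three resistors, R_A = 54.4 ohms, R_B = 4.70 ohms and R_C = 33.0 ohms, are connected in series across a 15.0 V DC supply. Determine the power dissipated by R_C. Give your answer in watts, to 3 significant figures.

0.875 W

Series elements share the same current, so find I first, then use P = I²R.
R_total = 54.4 + 4.70 + 33.0 = 92.10 Ω
I = V / R_total = 15.0 / 92.10 = 0.1629 A
P_R_C = I² × R_C = (0.1629)² × 33.0 = 0.8753 W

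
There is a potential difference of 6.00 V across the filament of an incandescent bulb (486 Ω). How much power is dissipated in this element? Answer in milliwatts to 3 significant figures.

74.1 mW

We know the drop across the element and its resistance — P = V²/R, one step.
P = (6.00 V)² / 486 Ω = 0.07407 W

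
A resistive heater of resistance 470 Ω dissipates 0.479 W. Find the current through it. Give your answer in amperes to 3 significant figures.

Inverting the appropriate power form: I = √(P / R).
I = √(0.479 / 470) = 0.03192 A

0.0319 A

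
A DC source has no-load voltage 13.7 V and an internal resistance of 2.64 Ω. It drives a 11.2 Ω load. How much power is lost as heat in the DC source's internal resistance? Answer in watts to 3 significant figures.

2.59 W

r is in series with the load, so it carries the full circuit current — the loss in it is I²r.
I = ε / (r + R) = 13.7 / (2.64 + 11.2) = 0.9899 A
P_int = I² r = (0.9899)² × 2.64 = 2.587 W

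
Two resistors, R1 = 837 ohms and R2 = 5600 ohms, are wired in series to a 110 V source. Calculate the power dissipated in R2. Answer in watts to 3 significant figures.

In a series string the same current flows through every resistor — find that current, then P = I²R for the one we want.
R_total = 837 + 5600 = 6437 Ω
I = V / R_total = 110 / 6437 = 0.01709 A
P_R2 = I² × R2 = (0.01709)² × 5600 = 1.635 W

1.64 W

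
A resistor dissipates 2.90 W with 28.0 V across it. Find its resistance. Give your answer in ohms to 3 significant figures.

270 Ω

Inverting the appropriate power form: R = V² / P.
R = (28.0)² / 2.90 = 270.3 Ω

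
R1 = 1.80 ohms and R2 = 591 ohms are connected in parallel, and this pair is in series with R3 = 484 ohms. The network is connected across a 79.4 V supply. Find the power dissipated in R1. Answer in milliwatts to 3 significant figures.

47.8 mW

Combine R1 and R2 into their parallel equivalent first, reducing the network to two series resistors.
R_p = (1.80×591)/(1.80+591) = 1.795 Ω
R_total = R_p + 484 = 1.795 + 484 = 485.8 Ω
I = V / R_total = 79.4 / 485.8 = 0.1634 A
Voltage across the parallel pair: V_p = I × R_p = 0.1634 × 1.795 = 0.2933 V
Use P = V²/R for R1 with V = V_p.
P_R1 = (0.2933)² / 1.80 = 0.04779 W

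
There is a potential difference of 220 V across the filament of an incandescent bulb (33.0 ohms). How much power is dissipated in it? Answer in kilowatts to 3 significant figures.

V and R are stated; P = V²/R avoids computing the current.
P = (220 V)² / 33.0 Ω = 1467 W

1.47 kW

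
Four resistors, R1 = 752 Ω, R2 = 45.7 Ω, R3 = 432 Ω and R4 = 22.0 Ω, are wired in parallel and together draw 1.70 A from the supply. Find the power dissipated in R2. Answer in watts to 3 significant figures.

The branches share the same voltage, but only the total current is given — find V from the equivalent resistance first.
1/R_eq = 1/752 + 1/45.7 + 1/432 + 1/22.0 ⇒ R_eq = 14.09 Ω
V = I_total × R_eq = 1.700 × 14.09 = 23.95 V
P_R2 = V² / R2 = (23.95)² / 45.7 = 12.55 W

12.6 W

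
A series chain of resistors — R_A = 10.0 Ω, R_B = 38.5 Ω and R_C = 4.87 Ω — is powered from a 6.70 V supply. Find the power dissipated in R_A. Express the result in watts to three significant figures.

Every series element carries the same I. Get I from the total resistance, then P = I² × R_A.
R_total = 10.0 + 38.5 + 4.87 = 53.37 Ω
I = V / R_total = 6.70 / 53.37 = 0.1255 A
P_R_A = I² × R_A = (0.1255)² × 10.0 = 0.1576 W

0.158 W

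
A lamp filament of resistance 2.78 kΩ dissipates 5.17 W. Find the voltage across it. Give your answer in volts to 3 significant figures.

Inverting the appropriate power form: V = √(P R).
V = √(5.17 × 2780) = 119.9 V

120 V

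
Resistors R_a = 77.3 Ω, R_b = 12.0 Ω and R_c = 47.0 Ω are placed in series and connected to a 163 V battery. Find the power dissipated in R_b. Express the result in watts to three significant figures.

17.2 W

The current is common to all series resistors; compute it, then apply P = I²R for the target.
R_total = 77.3 + 12.0 + 47.0 = 136.3 Ω
I = V / R_total = 163 / 136.3 = 1.196 A
P_R_b = I² × R_b = (1.196)² × 12.0 = 17.16 W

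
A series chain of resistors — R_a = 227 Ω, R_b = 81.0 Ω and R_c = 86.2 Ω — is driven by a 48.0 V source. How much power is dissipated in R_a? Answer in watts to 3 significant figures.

In a series string the same current flows through every resistor — find that current, then P = I²R for the one we want.
R_total = 227 + 81.0 + 86.2 = 394.2 Ω
I = V / R_total = 48.0 / 394.2 = 0.1218 A
P_R_a = I² × R_a = (0.1218)² × 227 = 3.366 W

3.37 W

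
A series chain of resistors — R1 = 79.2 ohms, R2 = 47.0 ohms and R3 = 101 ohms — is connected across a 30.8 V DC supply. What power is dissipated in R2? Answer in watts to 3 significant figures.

The current is common to all series resistors; compute it, then apply P = I²R for the target.
R_total = 79.2 + 47.0 + 101 = 227.2 Ω
I = V / R_total = 30.8 / 227.2 = 0.1356 A
P_R2 = I² × R2 = (0.1356)² × 47.0 = 0.8637 W

0.864 W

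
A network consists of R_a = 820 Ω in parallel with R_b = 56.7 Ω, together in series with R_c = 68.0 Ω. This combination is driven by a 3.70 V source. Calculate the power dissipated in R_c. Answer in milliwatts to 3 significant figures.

63.5 mW

First find R_p for the parallel pair, then treat R_p + R_c as a series loop.
R_p = (820×56.7)/(820+56.7) = 53.03 Ω
R_total = R_p + 68.0 = 53.03 + 68.0 = 121.0 Ω
I = V / R_total = 3.70 / 121.0 = 0.03057 A
R_c is the series element, so its power is I²R.
P_R_c = (0.03057)² × 68.0 = 0.06355 W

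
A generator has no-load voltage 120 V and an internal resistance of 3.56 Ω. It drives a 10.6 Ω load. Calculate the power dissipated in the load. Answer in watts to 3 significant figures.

761 W

The internal resistance and the load are in series, so the same I flows through both; get I from ε/(r+R), then I²R for the load.
I = ε / (r + R) = 120 / (3.56 + 10.6) = 8.475 A
P_load = I² R = (8.475)² × 10.6 = 761.3 W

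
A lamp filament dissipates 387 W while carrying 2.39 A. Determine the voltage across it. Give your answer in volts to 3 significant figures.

The two known quantities fix the third via V = P / I.
V = 387 / 2.390 = 161.9 V

162 V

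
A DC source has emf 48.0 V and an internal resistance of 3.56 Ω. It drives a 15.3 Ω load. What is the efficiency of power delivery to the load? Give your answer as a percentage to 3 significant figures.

81.1 %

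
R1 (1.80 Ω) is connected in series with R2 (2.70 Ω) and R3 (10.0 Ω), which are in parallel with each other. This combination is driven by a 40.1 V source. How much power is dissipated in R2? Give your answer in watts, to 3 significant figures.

175 W

Collapse R2‖R3 to a single equivalent, reducing the network to two series elements.
R_p = (2.70×10.0)/(2.70+10.0) = 2.126 Ω
R_total = 1.80 + 2.126 = 3.926 Ω
I = V / R_total = 40.1 / 3.926 = 10.21 A
Voltage across the parallel pair: V_p = I × R_p = 10.21 × 2.126 = 21.71 V
R2 sees V_p directly, so P = V_p² / R2.
P_R2 = (21.71)² / 2.70 = 174.6 W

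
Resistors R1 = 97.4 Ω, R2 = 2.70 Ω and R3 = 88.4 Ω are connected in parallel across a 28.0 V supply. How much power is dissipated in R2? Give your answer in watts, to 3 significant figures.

290 W

Each parallel branch sees the full supply voltage, so P = V²/R applies directly to the target branch.
P_R2 = V² / R2 = (28.0)² / 2.70 Ω = 290.4 W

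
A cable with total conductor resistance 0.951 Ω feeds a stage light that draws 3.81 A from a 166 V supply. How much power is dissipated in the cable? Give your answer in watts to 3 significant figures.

The cable is a series resistance carrying the load current; its dissipation is I²R_line.
The cable carries the full 3.81 A.
P_line = I² R_line = (3.810)² × 0.951 = 13.80 W

13.8 W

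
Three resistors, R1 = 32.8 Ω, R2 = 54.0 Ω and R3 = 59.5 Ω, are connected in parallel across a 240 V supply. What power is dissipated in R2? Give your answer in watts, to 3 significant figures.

Each parallel branch sees the full supply voltage, so P = V²/R applies directly to the target branch.
P_R2 = V² / R2 = (240)² / 54.0 Ω = 1067 W

1070 W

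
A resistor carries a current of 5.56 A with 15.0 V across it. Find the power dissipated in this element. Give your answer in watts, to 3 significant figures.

83.4 W

Since both terminal voltage and current are stated, P = V I gives the power in one step.
P = 15.0 V × 5.560 A = 83.40 W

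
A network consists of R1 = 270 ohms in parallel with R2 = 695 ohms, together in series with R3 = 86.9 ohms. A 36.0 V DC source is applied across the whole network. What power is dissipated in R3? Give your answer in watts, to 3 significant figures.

Reduce the parallel combination to a single R_p; the circuit then becomes R_p in series with the remaining resistor.
R_p = (270×695)/(270+695) = 194.5 Ω
R_total = R_p + 86.9 = 194.5 + 86.9 = 281.4 Ω
I = V / R_total = 36.0 / 281.4 = 0.1280 A
All the supply current flows through R3; use P = I²R3.
P_R3 = (0.1280)² × 86.9 = 1.423 W

1.42 W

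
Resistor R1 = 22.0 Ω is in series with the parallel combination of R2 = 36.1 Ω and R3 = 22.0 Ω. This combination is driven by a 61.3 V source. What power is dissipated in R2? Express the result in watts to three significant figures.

15.3 W

Replace R2 and R3 with their parallel equivalent so the circuit becomes R1 in series with R_p.
R_p = (36.1×22.0)/(36.1+22.0) = 13.67 Ω
R_total = 22.0 + 13.67 = 35.67 Ω
I = V / R_total = 61.3 / 35.67 = 1.719 A
Voltage across the parallel pair: V_p = I × R_p = 1.719 × 13.67 = 23.49 V
With V_p across R2, its power is V_p²/R2.
P_R2 = (23.49)² / 36.1 = 15.29 W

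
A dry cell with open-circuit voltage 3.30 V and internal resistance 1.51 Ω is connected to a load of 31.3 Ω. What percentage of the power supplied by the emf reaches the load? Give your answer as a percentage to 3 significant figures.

95.4 %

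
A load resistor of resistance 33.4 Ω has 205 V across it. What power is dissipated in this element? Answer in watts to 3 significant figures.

With V across and R both known, P = V²/R gives the dissipation directly.
P = (205 V)² / 33.4 Ω = 1258 W

1260 W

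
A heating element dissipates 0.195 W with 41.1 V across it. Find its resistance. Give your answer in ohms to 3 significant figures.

Inverting the appropriate power form: R = V² / P.
R = (41.1)² / 0.195 = 8663 Ω

8660 Ω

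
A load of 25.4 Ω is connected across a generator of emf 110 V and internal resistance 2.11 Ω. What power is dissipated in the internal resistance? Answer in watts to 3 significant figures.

The source's internal resistance is just another series element carrying I; its dissipation is I²r.
I = ε / (r + R) = 110 / (2.11 + 25.4) = 3.999 A
P_int = I² r = (3.999)² × 2.11 = 33.74 W

33.7 W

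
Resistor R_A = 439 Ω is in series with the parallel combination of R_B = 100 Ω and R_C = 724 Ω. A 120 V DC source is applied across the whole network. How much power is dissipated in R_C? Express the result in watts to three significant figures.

Replace R_B and R_C with their parallel equivalent so the circuit becomes R_A in series with R_p.
R_p = (100×724)/(100+724) = 87.86 Ω
R_total = 439 + 87.86 = 526.9 Ω
I = V / R_total = 120 / 526.9 = 0.2278 A
Voltage across the parallel pair: V_p = I × R_p = 0.2278 × 87.86 = 20.01 V
With V_p across R_C, its power is V_p²/R_C.
P_R_C = (20.01)² / 724 = 0.5532 W

0.553 W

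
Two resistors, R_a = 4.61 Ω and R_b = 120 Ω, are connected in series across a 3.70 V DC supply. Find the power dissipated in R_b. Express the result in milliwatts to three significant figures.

106 mW

Every series element carries the same I. Get I from the total resistance, then P = I² × R_b.
R_total = 4.61 + 120 = 124.6 Ω
I = V / R_total = 3.70 / 124.6 = 0.02969 A
P_R_b = I² × R_b = (0.02969)² × 120 = 0.1058 W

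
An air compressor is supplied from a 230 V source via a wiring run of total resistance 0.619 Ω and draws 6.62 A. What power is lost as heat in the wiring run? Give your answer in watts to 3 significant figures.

27.1 W

Line loss is just I²R for the cable — we know both I and R_line directly.
The wiring run carries the full 6.62 A.
P_line = I² R_line = (6.620)² × 0.619 = 27.13 W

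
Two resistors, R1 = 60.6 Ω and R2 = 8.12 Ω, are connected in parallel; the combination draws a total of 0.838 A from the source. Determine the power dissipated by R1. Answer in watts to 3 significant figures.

0.594 W

The branches share the same voltage, but only the total current is given — find V from the equivalent resistance first.
1/R_eq = 1/60.6 + 1/8.12 ⇒ R_eq = 7.161 Ω
V = I_total × R_eq = 0.8380 × 7.161 = 6.001 V
P_R1 = V² / R1 = (6.001)² / 60.6 = 0.5942 W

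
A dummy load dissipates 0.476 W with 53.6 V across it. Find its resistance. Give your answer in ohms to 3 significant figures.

6040 Ω

Rearranging the power relation for the two known quantities gives R = V² / P.
R = (53.6)² / 0.476 = 6036 Ω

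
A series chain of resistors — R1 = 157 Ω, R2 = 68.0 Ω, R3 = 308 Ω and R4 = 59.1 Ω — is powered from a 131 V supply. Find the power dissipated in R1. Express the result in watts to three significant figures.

7.69 W

Series elements share the same current, so find I first, then use P = I²R.
R_total = 157 + 68.0 + 308 + 59.1 = 592.1 Ω
I = V / R_total = 131 / 592.1 = 0.2212 A
P_R1 = I² × R1 = (0.2212)² × 157 = 7.685 W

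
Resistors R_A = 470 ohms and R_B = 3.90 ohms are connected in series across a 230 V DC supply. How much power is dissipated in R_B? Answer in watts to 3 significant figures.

0.919 W

The current is common to all series resistors; compute it, then apply P = I²R for the target.
R_total = 470 + 3.90 = 473.9 Ω
I = V / R_total = 230 / 473.9 = 0.4853 A
P_R_B = I² × R_B = (0.4853)² × 3.90 = 0.9186 W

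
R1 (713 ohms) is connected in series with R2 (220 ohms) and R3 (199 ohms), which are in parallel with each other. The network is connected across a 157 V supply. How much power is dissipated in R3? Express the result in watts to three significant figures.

Reduce the parallel pair to R_p first; the network is then a simple series string.
R_p = (220×199)/(220+199) = 104.5 Ω
R_total = 713 + 104.5 = 817.5 Ω
I = V / R_total = 157 / 817.5 = 0.1921 A
Voltage across the parallel pair: V_p = I × R_p = 0.1921 × 104.5 = 20.07 V
R3 sees V_p directly, so P = V_p² / R3.
P_R3 = (20.07)² / 199 = 2.024 W

2.02 W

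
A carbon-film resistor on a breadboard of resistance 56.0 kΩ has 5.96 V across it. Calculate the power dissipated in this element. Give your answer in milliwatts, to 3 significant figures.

With V across and R both known, P = V²/R gives the dissipation directly.
P = (5.96 V)² / 56000 Ω = 0.0006343 W

0.634 mW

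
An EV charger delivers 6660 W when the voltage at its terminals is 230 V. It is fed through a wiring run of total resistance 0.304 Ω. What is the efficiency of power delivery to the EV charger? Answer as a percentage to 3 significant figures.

96.3 %

I = P / V = 6660 / 230 = 28.96 A through the wiring run.
P_line = I² R_line = (28.96)² × 0.304 = 254.9 W
P_source = P_load + P_line = 6660 + 254.9 = 6915 W
η = P_load / P_source = 6660 / 6915 = 0.9631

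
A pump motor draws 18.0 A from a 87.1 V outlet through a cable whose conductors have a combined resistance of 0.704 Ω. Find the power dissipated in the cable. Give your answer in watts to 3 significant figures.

228 W

Line loss is just I²R for the cable — we know both I and R_line directly.
The cable carries the full 18.0 A.
P_line = I² R_line = (18.00)² × 0.704 = 228.1 W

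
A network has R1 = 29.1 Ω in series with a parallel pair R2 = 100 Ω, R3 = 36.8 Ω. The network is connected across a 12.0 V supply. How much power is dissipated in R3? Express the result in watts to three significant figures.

0.903 W

Replace R2 and R3 with their parallel equivalent so the circuit becomes R1 in series with R_p.
R_p = (100×36.8)/(100+36.8) = 26.90 Ω
R_total = 29.1 + 26.90 = 56.00 Ω
I = V / R_total = 12.0 / 56.00 = 0.2143 A
Voltage across the parallel pair: V_p = I × R_p = 0.2143 × 26.90 = 5.764 V
R3 is across V_p, so use P = V²/R for that branch.
P_R3 = (5.764)² / 36.8 = 0.9029 W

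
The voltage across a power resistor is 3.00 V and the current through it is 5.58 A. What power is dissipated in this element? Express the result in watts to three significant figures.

With V and I both given, power follows immediately from P = V I.
P = 3.00 V × 5.580 A = 16.74 W

16.7 W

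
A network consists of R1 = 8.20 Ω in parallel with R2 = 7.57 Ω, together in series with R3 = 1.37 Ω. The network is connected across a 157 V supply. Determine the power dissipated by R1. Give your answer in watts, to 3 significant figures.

Collapse the R1‖R2 pair into one equivalent R_p; then R_p and R3 form a series string.
R_p = (8.20×7.57)/(8.20+7.57) = 3.936 Ω
R_total = R_p + 1.37 = 3.936 + 1.37 = 5.306 Ω
I = V / R_total = 157 / 5.306 = 29.59 A
Voltage across the parallel pair: V_p = I × R_p = 29.59 × 3.936 = 116.5 V
R1 has V_p across it, so P = V_p²/R1.
P_R1 = (116.5)² / 8.20 = 1654 W

1650 W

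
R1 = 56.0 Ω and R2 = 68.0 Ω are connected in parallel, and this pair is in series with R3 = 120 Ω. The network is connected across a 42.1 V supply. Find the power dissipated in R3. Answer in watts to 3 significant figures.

Collapse the R1‖R2 pair into one equivalent R_p; then R_p and R3 form a series string.
R_p = (56.0×68.0)/(56.0+68.0) = 30.71 Ω
R_total = R_p + 120 = 30.71 + 120 = 150.7 Ω
I = V / R_total = 42.1 / 150.7 = 0.2793 A
All the supply current flows through R3; use P = I²R3.
P_R3 = (0.2793)² × 120 = 9.364 W

9.36 W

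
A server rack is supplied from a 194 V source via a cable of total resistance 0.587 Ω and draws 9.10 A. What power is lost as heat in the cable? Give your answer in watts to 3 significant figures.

Only the current and the line resistance are needed for the I²R loss.
The cable carries the full 9.10 A.
P_line = I² R_line = (9.100)² × 0.587 = 48.61 W

48.6 W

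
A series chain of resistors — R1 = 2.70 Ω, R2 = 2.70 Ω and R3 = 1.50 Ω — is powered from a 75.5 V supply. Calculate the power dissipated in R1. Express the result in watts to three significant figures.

The current is common to all series resistors; compute it, then apply P = I²R for the target.
R_total = 2.70 + 2.70 + 1.50 = 6.900 Ω
I = V / R_total = 75.5 / 6.900 = 10.94 A
P_R1 = I² × R1 = (10.94)² × 2.70 = 323.3 W

323 W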